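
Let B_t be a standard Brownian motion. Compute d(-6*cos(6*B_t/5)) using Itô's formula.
d(-6*cos(6*B_t/5)) = (108*cos(6*B_t/5)/25) dt + (36*sin(6*B_t/5)/5) dB_t

Itô's formula for f(B_t) gives d f(B_t) = f'(B_t) dB_t + (1/2) f''(B_t) dt. Compute derivatives of f(x) = -6*cos(6*x/5):
  f'(x)  = 36*sin(6*x/5)/5
  f''(x) = 216*cos(6*x/5)/25
Substitute x = B_t and multiply the f'' term by 1/2:
  drift     = (1/2) * (216*cos(6*x/5)/25) evaluated at B_t = 108*cos(6*B_t/5)/25
  diffusion = (36*sin(6*x/5)/5) evaluated at B_t = 36*sin(6*B_t/5)/5
Therefore d(-6*cos(6*B_t/5)) = (108*cos(6*B_t/5)/25) dt + (36*sin(6*B_t/5)/5) dB_t.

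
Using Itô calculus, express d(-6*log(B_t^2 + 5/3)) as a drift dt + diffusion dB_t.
d(-6*log(B_t^2 + 5/3)) = (18*(3*B_t^2 - 5)/(3*B_t^2 + 5)^2) dt + (-36*B_t/(3*B_t^2 + 5)) dB_t

Itô's formula for f(B_t) gives d f(B_t) = f'(B_t) dB_t + (1/2) f''(B_t) dt. Compute derivatives of f(x) = -6*log(x^2 + 5/3):
  f'(x)  = -36*x/(3*x^2 + 5)
  f''(x) = 36*(3*x^2 - 5)/(3*x^2 + 5)^2
Substitute x = B_t and multiply the f'' term by 1/2:
  drift     = (1/2) * (36*(3*x^2 - 5)/(3*x^2 + 5)^2) evaluated at B_t = 18*(3*B_t^2 - 5)/(3*B_t^2 + 5)^2
  diffusion = (-36*x/(3*x^2 + 5)) evaluated at B_t = -36*B_t/(3*B_t^2 + 5)
Therefore d(-6*log(B_t^2 + 5/3)) = (18*(3*B_t^2 - 5)/(3*B_t^2 + 5)^2) dt + (-36*B_t/(3*B_t^2 + 5)) dB_t.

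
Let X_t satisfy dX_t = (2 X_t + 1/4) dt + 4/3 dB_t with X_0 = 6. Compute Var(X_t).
Var(X_t) = 4*exp(4*t)/9 - 4/9

The variance V(t) = Var(X_t) satisfies V'(t) = 2 a V(t) + c^2 with V(0) = 0 (drift coefficient is linear in X, diffusion is constant). With a = 2, c = 4/3, the solution is
  V(t) = (c^2 / (2 a)) * (exp(2 a t) - 1)
       = ((4/3)^2 / (2*2)) * (exp(4 t) - 1)
       = 4*exp(4*t)/9 - 4/9.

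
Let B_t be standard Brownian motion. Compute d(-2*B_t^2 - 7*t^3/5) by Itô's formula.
d(-2*B_t^2 - 7*t^3/5) = (-21*t^2/5 - 2) dt + (-4*B_t) dB_t

Itô's formula for f(t, x): d f(t, B_t) = (f_t + (1/2) f_xx) dt + f_x dB_t. Compute partials of f(t, x) = -7*t^3/5 - 2*x^2:
  f_t(t,x)  = -21*t^2/5
  f_x(t,x)  = -4*x
  f_xx(t,x) = -4
Assemble drift = f_t + (1/2) f_xx = -21*t^2/5 - 2 and diffusion = f_x = -4*x. Substituting x = B_t:
  d(-2*B_t^2 - 7*t^3/5) = (-21*t^2/5 - 2) dt + (-4*B_t) dB_t.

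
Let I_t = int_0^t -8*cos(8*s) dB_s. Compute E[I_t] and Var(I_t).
E[I_t] = 0; Var(I_t) = 32*t + 4*sin(8*t)*cos(8*t)

The Itô integral of a deterministic integrand f(s) has mean 0 because each increment f(s) * (B_{s+ds} - B_s) has mean 0. By the Itô isometry:
  Var( int_0^t f(s) dB_s ) = E[ (int_0^t f(s) dB_s)^2 ] = int_0^t f(s)^2 ds.
Here f(s) = -8*cos(8*s), so f(s)^2 = 64*cos(8*s)^2. Integrate:
  int_0^t (64*cos(8*s)^2) ds = 32*t + 4*sin(8*t)*cos(8*t).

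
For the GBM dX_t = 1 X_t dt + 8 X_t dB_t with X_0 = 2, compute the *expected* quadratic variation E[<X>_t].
E[<X>_t] = 128*exp(66*t)/33 - 128/33

<X>_t = int_0^t (8 * X_s)^2 ds. Taking expectation inside the integral: E[<X>_t] = 8^2 * int_0^t E[X_s^2] ds. For GBM, E[X_s^2] = x_0^2 * exp((2 mu + sigma^2) s). Integrating:
  E[<X>_t] = 8^2 * 2^2 * (exp((2*1 + 8^2) t) - 1) / (2*1 + 8^2)
           = 8^2 * 2^2 * (exp(66 t) - 1) / 66 = 128*exp(66*t)/33 - 128/33.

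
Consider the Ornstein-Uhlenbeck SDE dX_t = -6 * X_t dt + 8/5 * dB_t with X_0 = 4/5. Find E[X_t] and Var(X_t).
E[X_t] = 4*exp(-6*t)/5; Var(X_t) = 16/75 - 16*exp(-12*t)/75

The OU SDE dX = -theta X dt + sigma dB admits the integrating factor exp(theta t): d(exp(theta t) X_t) = sigma exp(theta t) dB_t. Integrating from 0 to t:
  X_t = x_0 * exp(-theta t) + sigma * int_0^t exp(-theta (t-s)) dB_s.
The Itô integral has mean 0 and (by the Itô isometry) variance sigma^2 * int_0^t exp(-2 theta (t - s)) ds = sigma^2 * (1 - exp(-2 theta t)) / (2 theta).
With theta = 6, sigma = 8/5, x_0 = 4/5:
  E[X_t] = 4/5 * exp(-6 t) = 4*exp(-6*t)/5
  Var(X_t) = (8/5)^2 * (1 - exp(-2*6 t)) / (2 * 6) = 16/75 - 16*exp(-12*t)/75.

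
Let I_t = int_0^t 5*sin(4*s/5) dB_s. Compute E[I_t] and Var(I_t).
E[I_t] = 0; Var(I_t) = 25*t/2 - 125*sin(4*t/5)*cos(4*t/5)/8

The Itô integral of a deterministic integrand f(s) has mean 0 because each increment f(s) * (B_{s+ds} - B_s) has mean 0. By the Itô isometry:
  Var( int_0^t f(s) dB_s ) = E[ (int_0^t f(s) dB_s)^2 ] = int_0^t f(s)^2 ds.
Here f(s) = 5*sin(4*s/5), so f(s)^2 = 25*sin(4*s/5)^2. Integrate:
  int_0^t (25*sin(4*s/5)^2) ds = 25*t/2 - 125*sin(4*t/5)*cos(4*t/5)/8.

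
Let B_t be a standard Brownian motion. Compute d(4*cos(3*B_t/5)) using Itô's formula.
d(4*cos(3*B_t/5)) = (-18*cos(3*B_t/5)/25) dt + (-12*sin(3*B_t/5)/5) dB_t

Itô's formula for f(B_t) gives d f(B_t) = f'(B_t) dB_t + (1/2) f''(B_t) dt. Compute derivatives of f(x) = 4*cos(3*x/5):
  f'(x)  = -12*sin(3*x/5)/5
  f''(x) = -36*cos(3*x/5)/25
Substitute x = B_t and multiply the f'' term by 1/2:
  drift     = (1/2) * (-36*cos(3*x/5)/25) evaluated at B_t = -18*cos(3*B_t/5)/25
  diffusion = (-12*sin(3*x/5)/5) evaluated at B_t = -12*sin(3*B_t/5)/5
Therefore d(4*cos(3*B_t/5)) = (-18*cos(3*B_t/5)/25) dt + (-12*sin(3*B_t/5)/5) dB_t.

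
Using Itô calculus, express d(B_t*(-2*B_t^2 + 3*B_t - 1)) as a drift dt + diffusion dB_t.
d(B_t*(-2*B_t^2 + 3*B_t - 1)) = (3 - 6*B_t) dt + (-6*B_t^2 + 6*B_t - 1) dB_t

Itô's formula for f(B_t) gives d f(B_t) = f'(B_t) dB_t + (1/2) f''(B_t) dt. Compute derivatives of f(x) = x*(-2*x^2 + 3*x - 1):
  f'(x)  = -6*x^2 + 6*x - 1
  f''(x) = 6 - 12*x
Substitute x = B_t and multiply the f'' term by 1/2:
  drift     = (1/2) * (6 - 12*x) evaluated at B_t = 3 - 6*B_t
  diffusion = (-6*x^2 + 6*x - 1) evaluated at B_t = -6*B_t^2 + 6*B_t - 1
Therefore d(B_t*(-2*B_t^2 + 3*B_t - 1)) = (3 - 6*B_t) dt + (-6*B_t^2 + 6*B_t - 1) dB_t.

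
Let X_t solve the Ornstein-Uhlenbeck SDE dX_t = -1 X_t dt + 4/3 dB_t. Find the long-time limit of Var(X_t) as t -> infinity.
lim Var(X_t) = 8/9

The OU SDE dX = -theta X dt + sigma dB admits the integrating factor exp(theta t): d(exp(theta t) X_t) = sigma exp(theta t) dB_t. Integrating from 0 to t gives X_t = x_0 * exp(-theta t) + sigma * int_0^t exp(-theta (t-s)) dB_s for any initial x_0. The Itô integral has variance (by the Itô isometry) sigma^2 * int_0^t exp(-2 theta (t - s)) ds = sigma^2 * (1 - exp(-2 theta t)) / (2 theta), independent of x_0.
With theta = 1, sigma = 4/3:
  Var(X_t) = (4/3)^2 * (1 - exp(-2*1 t)) / (2 * 1) = 8/9 - 8*exp(-2*t)/9.
As t -> infinity, exp(-2*1 t) -> 0, so the stationary variance is sigma^2 / (2 theta) = 8/9.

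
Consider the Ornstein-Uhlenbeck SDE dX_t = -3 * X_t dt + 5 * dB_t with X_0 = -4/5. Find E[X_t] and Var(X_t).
E[X_t] = -4*exp(-3*t)/5; Var(X_t) = 25/6 - 25*exp(-6*t)/6

The OU SDE dX = -theta X dt + sigma dB admits the integrating factor exp(theta t): d(exp(theta t) X_t) = sigma exp(theta t) dB_t. Integrating from 0 to t:
  X_t = x_0 * exp(-theta t) + sigma * int_0^t exp(-theta (t-s)) dB_s.
The Itô integral has mean 0 and (by the Itô isometry) variance sigma^2 * int_0^t exp(-2 theta (t - s)) ds = sigma^2 * (1 - exp(-2 theta t)) / (2 theta).
With theta = 3, sigma = 5, x_0 = -4/5:
  E[X_t] = -4/5 * exp(-3 t) = -4*exp(-3*t)/5
  Var(X_t) = (5)^2 * (1 - exp(-2*3 t)) / (2 * 3) = 25/6 - 25*exp(-6*t)/6.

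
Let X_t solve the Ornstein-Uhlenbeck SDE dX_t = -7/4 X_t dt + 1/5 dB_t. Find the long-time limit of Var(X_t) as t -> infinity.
lim Var(X_t) = 2/175

The OU SDE dX = -theta X dt + sigma dB admits the integrating factor exp(theta t): d(exp(theta t) X_t) = sigma exp(theta t) dB_t. Integrating from 0 to t gives X_t = x_0 * exp(-theta t) + sigma * int_0^t exp(-theta (t-s)) dB_s for any initial x_0. The Itô integral has variance (by the Itô isometry) sigma^2 * int_0^t exp(-2 theta (t - s)) ds = sigma^2 * (1 - exp(-2 theta t)) / (2 theta), independent of x_0.
With theta = 7/4, sigma = 1/5:
  Var(X_t) = (1/5)^2 * (1 - exp(-2*7/4 t)) / (2 * 7/4) = 2/175 - 2*exp(-7*t/2)/175.
As t -> infinity, exp(-2*7/4 t) -> 0, so the stationary variance is sigma^2 / (2 theta) = 2/175.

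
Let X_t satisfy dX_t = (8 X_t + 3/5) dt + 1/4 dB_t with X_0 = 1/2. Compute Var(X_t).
Var(X_t) = exp(16*t)/256 - 1/256

The variance V(t) = Var(X_t) satisfies V'(t) = 2 a V(t) + c^2 with V(0) = 0 (drift coefficient is linear in X, diffusion is constant). With a = 8, c = 1/4, the solution is
  V(t) = (c^2 / (2 a)) * (exp(2 a t) - 1)
       = ((1/4)^2 / (2*8)) * (exp(16 t) - 1)
       = exp(16*t)/256 - 1/256.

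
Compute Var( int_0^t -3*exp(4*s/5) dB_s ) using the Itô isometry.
Var = 45*exp(8*t/5)/8 - 45/8

The Itô integral of a deterministic integrand f(s) has mean 0 because each increment f(s) * (B_{s+ds} - B_s) has mean 0. By the Itô isometry:
  Var( int_0^t f(s) dB_s ) = E[ (int_0^t f(s) dB_s)^2 ] = int_0^t f(s)^2 ds.
Here f(s) = -3*exp(4*s/5), so f(s)^2 = 9*exp(8*s/5). Integrate:
  int_0^t (9*exp(8*s/5)) ds = 45*exp(8*t/5)/8 - 45/8.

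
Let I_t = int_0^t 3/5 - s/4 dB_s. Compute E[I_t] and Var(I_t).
E[I_t] = 0; Var(I_t) = t*(25*t^2 - 180*t + 432)/1200

The Itô integral of a deterministic integrand f(s) has mean 0 because each increment f(s) * (B_{s+ds} - B_s) has mean 0. By the Itô isometry:
  Var( int_0^t f(s) dB_s ) = E[ (int_0^t f(s) dB_s)^2 ] = int_0^t f(s)^2 ds.
Here f(s) = 3/5 - s/4, so f(s)^2 = (5*s - 12)^2/400. Integrate:
  int_0^t ((5*s - 12)^2/400) ds = t*(25*t^2 - 180*t + 432)/1200.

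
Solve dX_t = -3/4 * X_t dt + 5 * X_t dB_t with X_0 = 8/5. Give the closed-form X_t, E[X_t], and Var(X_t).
X_t = 8/5 * exp((-53/4) t + (5) B_t); E[X_t] = 8*exp(-3*t/4)/5; Var(X_t) = (64*exp(25*t) - 64)*exp(-3*t/2)/25

For GBM dX = mu X dt + sigma X dB with X_0 = x_0, apply Itô to Y = log X: dY = (mu - sigma^2/2) dt + sigma dB, so Y_t = log(x_0) + (mu - sigma^2/2) t + sigma B_t and hence X_t = x_0 * exp((mu - sigma^2/2) t + sigma B_t).
With mu = -3/4, sigma = 5, x_0 = 8/5, this gives:
  X_t = 8/5 * exp((-53/4) * t + (5) * B_t).
Since sigma*B_t ~ Normal(0, sigma^2 t), E[exp(sigma*B_t)] = exp(sigma^2 t / 2); so E[X_t] = x_0 * exp((mu - sigma^2/2) t) * exp(sigma^2 t / 2) = x_0 * exp(mu t) = 8*exp(-3*t/4)/5.
Var(X_t) = E[X_t^2] - (E[X_t])^2 = x_0^2 * exp(2 mu t) * (exp(sigma^2 t) - 1) = (64*exp(25*t) - 64)*exp(-3*t/2)/25.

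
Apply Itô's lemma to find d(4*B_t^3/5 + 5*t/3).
d(4*B_t^3/5 + 5*t/3) = (12*B_t/5 + 5/3) dt + (12*B_t^2/5) dB_t

Itô's formula for f(t, x): d f(t, B_t) = (f_t + (1/2) f_xx) dt + f_x dB_t. Compute partials of f(t, x) = 5*t/3 + 4*x^3/5:
  f_t(t,x)  = 5/3
  f_x(t,x)  = 12*x^2/5
  f_xx(t,x) = 24*x/5
Assemble drift = f_t + (1/2) f_xx = 12*x/5 + 5/3 and diffusion = f_x = 12*x^2/5. Substituting x = B_t:
  d(4*B_t^3/5 + 5*t/3) = (12*B_t/5 + 5/3) dt + (12*B_t^2/5) dB_t.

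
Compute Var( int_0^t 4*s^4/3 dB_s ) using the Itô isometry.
Var = 16*t^9/81

The Itô integral of a deterministic integrand f(s) has mean 0 because each increment f(s) * (B_{s+ds} - B_s) has mean 0. By the Itô isometry:
  Var( int_0^t f(s) dB_s ) = E[ (int_0^t f(s) dB_s)^2 ] = int_0^t f(s)^2 ds.
Here f(s) = 4*s^4/3, so f(s)^2 = 16*s^8/9. Integrate:
  int_0^t (16*s^8/9) ds = 16*t^9/81.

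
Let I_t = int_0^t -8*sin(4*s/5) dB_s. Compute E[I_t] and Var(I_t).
E[I_t] = 0; Var(I_t) = 32*t - 40*sin(4*t/5)*cos(4*t/5)

The Itô integral of a deterministic integrand f(s) has mean 0 because each increment f(s) * (B_{s+ds} - B_s) has mean 0. By the Itô isometry:
  Var( int_0^t f(s) dB_s ) = E[ (int_0^t f(s) dB_s)^2 ] = int_0^t f(s)^2 ds.
Here f(s) = -8*sin(4*s/5), so f(s)^2 = 64*sin(4*s/5)^2. Integrate:
  int_0^t (64*sin(4*s/5)^2) ds = 32*t - 40*sin(4*t/5)*cos(4*t/5).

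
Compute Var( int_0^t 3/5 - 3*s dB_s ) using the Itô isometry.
Var = 3*t*(25*t^2 - 15*t + 3)/25

The Itô integral of a deterministic integrand f(s) has mean 0 because each increment f(s) * (B_{s+ds} - B_s) has mean 0. By the Itô isometry:
  Var( int_0^t f(s) dB_s ) = E[ (int_0^t f(s) dB_s)^2 ] = int_0^t f(s)^2 ds.
Here f(s) = 3/5 - 3*s, so f(s)^2 = 9*(5*s - 1)^2/25. Integrate:
  int_0^t (9*(5*s - 1)^2/25) ds = 3*t*(25*t^2 - 15*t + 3)/25.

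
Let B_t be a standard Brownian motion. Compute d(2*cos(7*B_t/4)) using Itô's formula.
d(2*cos(7*B_t/4)) = (-49*cos(7*B_t/4)/16) dt + (-7*sin(7*B_t/4)/2) dB_t

Itô's formula for f(B_t) gives d f(B_t) = f'(B_t) dB_t + (1/2) f''(B_t) dt. Compute derivatives of f(x) = 2*cos(7*x/4):
  f'(x)  = -7*sin(7*x/4)/2
  f''(x) = -49*cos(7*x/4)/8
Substitute x = B_t and multiply the f'' term by 1/2:
  drift     = (1/2) * (-49*cos(7*x/4)/8) evaluated at B_t = -49*cos(7*B_t/4)/16
  diffusion = (-7*sin(7*x/4)/2) evaluated at B_t = -7*sin(7*B_t/4)/2
Therefore d(2*cos(7*B_t/4)) = (-49*cos(7*B_t/4)/16) dt + (-7*sin(7*B_t/4)/2) dB_t.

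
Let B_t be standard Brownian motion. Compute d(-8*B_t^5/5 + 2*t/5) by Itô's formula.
d(-8*B_t^5/5 + 2*t/5) = (2/5 - 16*B_t^3) dt + (-8*B_t^4) dB_t

Itô's formula for f(t, x): d f(t, B_t) = (f_t + (1/2) f_xx) dt + f_x dB_t. Compute partials of f(t, x) = 2*t/5 - 8*x^5/5:
  f_t(t,x)  = 2/5
  f_x(t,x)  = -8*x^4
  f_xx(t,x) = -32*x^3
Assemble drift = f_t + (1/2) f_xx = 2/5 - 16*x^3 and diffusion = f_x = -8*x^4. Substituting x = B_t:
  d(-8*B_t^5/5 + 2*t/5) = (2/5 - 16*B_t^3) dt + (-8*B_t^4) dB_t.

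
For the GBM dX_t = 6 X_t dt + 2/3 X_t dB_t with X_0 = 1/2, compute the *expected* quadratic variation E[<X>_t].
E[<X>_t] = exp(112*t/9)/112 - 1/112

<X>_t = int_0^t ((2/3) * X_s)^2 ds. Taking expectation inside the integral: E[<X>_t] = (2/3)^2 * int_0^t E[X_s^2] ds. For GBM, E[X_s^2] = x_0^2 * exp((2 mu + sigma^2) s). Integrating:
  E[<X>_t] = (2/3)^2 * (1/2)^2 * (exp((2*6 + (2/3)^2) t) - 1) / (2*6 + (2/3)^2)
           = (2/3)^2 * (1/2)^2 * (exp((112/9) t) - 1) / (112/9) = exp(112*t/9)/112 - 1/112.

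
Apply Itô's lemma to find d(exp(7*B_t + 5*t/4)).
d(exp(7*B_t + 5*t/4)) = (103*exp(7*B_t + 5*t/4)/4) dt + (7*exp(7*B_t + 5*t/4)) dB_t

Itô's formula for f(t, x): d f(t, B_t) = (f_t + (1/2) f_xx) dt + f_x dB_t. Compute partials of f(t, x) = exp(5*t/4 + 7*x):
  f_t(t,x)  = 5*exp(5*t/4 + 7*x)/4
  f_x(t,x)  = 7*exp(5*t/4 + 7*x)
  f_xx(t,x) = 49*exp(5*t/4 + 7*x)
Assemble drift = f_t + (1/2) f_xx = 103*exp(5*t/4 + 7*x)/4 and diffusion = f_x = 7*exp(5*t/4 + 7*x). Substituting x = B_t:
  d(exp(7*B_t + 5*t/4)) = (103*exp(7*B_t + 5*t/4)/4) dt + (7*exp(7*B_t + 5*t/4)) dB_t.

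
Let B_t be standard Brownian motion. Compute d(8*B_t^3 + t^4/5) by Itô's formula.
d(8*B_t^3 + t^4/5) = (24*B_t + 4*t^3/5) dt + (24*B_t^2) dB_t

Itô's formula for f(t, x): d f(t, B_t) = (f_t + (1/2) f_xx) dt + f_x dB_t. Compute partials of f(t, x) = t^4/5 + 8*x^3:
  f_t(t,x)  = 4*t^3/5
  f_x(t,x)  = 24*x^2
  f_xx(t,x) = 48*x
Assemble drift = f_t + (1/2) f_xx = 4*t^3/5 + 24*x and diffusion = f_x = 24*x^2. Substituting x = B_t:
  d(8*B_t^3 + t^4/5) = (24*B_t + 4*t^3/5) dt + (24*B_t^2) dB_t.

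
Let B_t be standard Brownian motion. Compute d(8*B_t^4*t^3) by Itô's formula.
d(8*B_t^4*t^3) = (24*B_t^2*t^2*(B_t^2 + 2*t)) dt + (32*B_t^3*t^3) dB_t

Itô's formula for f(t, x): d f(t, B_t) = (f_t + (1/2) f_xx) dt + f_x dB_t. Compute partials of f(t, x) = 8*t^3*x^4:
  f_t(t,x)  = 24*t^2*x^4
  f_x(t,x)  = 32*t^3*x^3
  f_xx(t,x) = 96*t^3*x^2
Assemble drift = f_t + (1/2) f_xx = 24*t^2*x^2*(2*t + x^2) and diffusion = f_x = 32*t^3*x^3. Substituting x = B_t:
  d(8*B_t^4*t^3) = (24*B_t^2*t^2*(B_t^2 + 2*t)) dt + (32*B_t^3*t^3) dB_t.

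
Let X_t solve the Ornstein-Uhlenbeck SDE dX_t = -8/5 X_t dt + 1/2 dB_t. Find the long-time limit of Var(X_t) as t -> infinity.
lim Var(X_t) = 5/64

The OU SDE dX = -theta X dt + sigma dB admits the integrating factor exp(theta t): d(exp(theta t) X_t) = sigma exp(theta t) dB_t. Integrating from 0 to t gives X_t = x_0 * exp(-theta t) + sigma * int_0^t exp(-theta (t-s)) dB_s for any initial x_0. The Itô integral has variance (by the Itô isometry) sigma^2 * int_0^t exp(-2 theta (t - s)) ds = sigma^2 * (1 - exp(-2 theta t)) / (2 theta), independent of x_0.
With theta = 8/5, sigma = 1/2:
  Var(X_t) = (1/2)^2 * (1 - exp(-2*8/5 t)) / (2 * 8/5) = 5/64 - 5*exp(-16*t/5)/64.
As t -> infinity, exp(-2*8/5 t) -> 0, so the stationary variance is sigma^2 / (2 theta) = 5/64.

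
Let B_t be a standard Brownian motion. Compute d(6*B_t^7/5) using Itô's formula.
d(6*B_t^7/5) = (126*B_t^5/5) dt + (42*B_t^6/5) dB_t

Itô's formula for f(B_t) gives d f(B_t) = f'(B_t) dB_t + (1/2) f''(B_t) dt. Compute derivatives of f(x) = 6*x^7/5:
  f'(x)  = 42*x^6/5
  f''(x) = 252*x^5/5
Substitute x = B_t and multiply the f'' term by 1/2:
  drift     = (1/2) * (252*x^5/5) evaluated at B_t = 126*B_t^5/5
  diffusion = (42*x^6/5) evaluated at B_t = 42*B_t^6/5
Therefore d(6*B_t^7/5) = (126*B_t^5/5) dt + (42*B_t^6/5) dB_t.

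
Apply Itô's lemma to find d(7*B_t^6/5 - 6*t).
d(7*B_t^6/5 - 6*t) = (21*B_t^4 - 6) dt + (42*B_t^5/5) dB_t

Itô's formula for f(t, x): d f(t, B_t) = (f_t + (1/2) f_xx) dt + f_x dB_t. Compute partials of f(t, x) = -6*t + 7*x^6/5:
  f_t(t,x)  = -6
  f_x(t,x)  = 42*x^5/5
  f_xx(t,x) = 42*x^4
Assemble drift = f_t + (1/2) f_xx = 21*x^4 - 6 and diffusion = f_x = 42*x^5/5. Substituting x = B_t:
  d(7*B_t^6/5 - 6*t) = (21*B_t^4 - 6) dt + (42*B_t^5/5) dB_t.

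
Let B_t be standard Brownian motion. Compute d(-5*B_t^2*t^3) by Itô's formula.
d(-5*B_t^2*t^3) = (5*t^2*(-3*B_t^2 - t)) dt + (-10*B_t*t^3) dB_t

Itô's formula for f(t, x): d f(t, B_t) = (f_t + (1/2) f_xx) dt + f_x dB_t. Compute partials of f(t, x) = -5*t^3*x^2:
  f_t(t,x)  = -15*t^2*x^2
  f_x(t,x)  = -10*t^3*x
  f_xx(t,x) = -10*t^3
Assemble drift = f_t + (1/2) f_xx = 5*t^2*(-t - 3*x^2) and diffusion = f_x = -10*t^3*x. Substituting x = B_t:
  d(-5*B_t^2*t^3) = (5*t^2*(-3*B_t^2 - t)) dt + (-10*B_t*t^3) dB_t.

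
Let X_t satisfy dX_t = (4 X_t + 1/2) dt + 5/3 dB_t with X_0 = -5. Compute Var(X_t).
Var(X_t) = 25*exp(8*t)/72 - 25/72

The variance V(t) = Var(X_t) satisfies V'(t) = 2 a V(t) + c^2 with V(0) = 0 (drift coefficient is linear in X, diffusion is constant). With a = 4, c = 5/3, the solution is
  V(t) = (c^2 / (2 a)) * (exp(2 a t) - 1)
       = ((5/3)^2 / (2*4)) * (exp(8 t) - 1)
       = 25*exp(8*t)/72 - 25/72.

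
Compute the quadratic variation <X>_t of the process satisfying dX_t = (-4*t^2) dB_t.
<X>_t = 16*t^5/5

For an Itô process dX_t = a(t) dt + b(t) dB_t, the quadratic variation is <X>_t = int_0^t b(s)^2 ds (the drift term does not contribute). Here b(s) = -4*s^2, so
  b(s)^2 = 16*s^4.
Integrating from 0 to t:
  <X>_t = int_0^t (16*s^4) ds = 16*t^5/5.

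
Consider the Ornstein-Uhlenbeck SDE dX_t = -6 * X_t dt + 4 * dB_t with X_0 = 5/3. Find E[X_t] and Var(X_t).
E[X_t] = 5*exp(-6*t)/3; Var(X_t) = 4/3 - 4*exp(-12*t)/3

The OU SDE dX = -theta X dt + sigma dB admits the integrating factor exp(theta t): d(exp(theta t) X_t) = sigma exp(theta t) dB_t. Integrating from 0 to t:
  X_t = x_0 * exp(-theta t) + sigma * int_0^t exp(-theta (t-s)) dB_s.
The Itô integral has mean 0 and (by the Itô isometry) variance sigma^2 * int_0^t exp(-2 theta (t - s)) ds = sigma^2 * (1 - exp(-2 theta t)) / (2 theta).
With theta = 6, sigma = 4, x_0 = 5/3:
  E[X_t] = 5/3 * exp(-6 t) = 5*exp(-6*t)/3
  Var(X_t) = (4)^2 * (1 - exp(-2*6 t)) / (2 * 6) = 4/3 - 4*exp(-12*t)/3.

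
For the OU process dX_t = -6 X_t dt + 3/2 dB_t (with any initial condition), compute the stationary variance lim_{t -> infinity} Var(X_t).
lim Var(X_t) = 3/16

The OU SDE dX = -theta X dt + sigma dB admits the integrating factor exp(theta t): d(exp(theta t) X_t) = sigma exp(theta t) dB_t. Integrating from 0 to t gives X_t = x_0 * exp(-theta t) + sigma * int_0^t exp(-theta (t-s)) dB_s for any initial x_0. The Itô integral has variance (by the Itô isometry) sigma^2 * int_0^t exp(-2 theta (t - s)) ds = sigma^2 * (1 - exp(-2 theta t)) / (2 theta), independent of x_0.
With theta = 6, sigma = 3/2:
  Var(X_t) = (3/2)^2 * (1 - exp(-2*6 t)) / (2 * 6) = 3/16 - 3*exp(-12*t)/16.
As t -> infinity, exp(-2*6 t) -> 0, so the stationary variance is sigma^2 / (2 theta) = 3/16.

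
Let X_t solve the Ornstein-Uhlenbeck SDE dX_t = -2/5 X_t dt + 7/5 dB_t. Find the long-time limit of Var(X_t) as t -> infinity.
lim Var(X_t) = 49/20

The OU SDE dX = -theta X dt + sigma dB admits the integrating factor exp(theta t): d(exp(theta t) X_t) = sigma exp(theta t) dB_t. Integrating from 0 to t gives X_t = x_0 * exp(-theta t) + sigma * int_0^t exp(-theta (t-s)) dB_s for any initial x_0. The Itô integral has variance (by the Itô isometry) sigma^2 * int_0^t exp(-2 theta (t - s)) ds = sigma^2 * (1 - exp(-2 theta t)) / (2 theta), independent of x_0.
With theta = 2/5, sigma = 7/5:
  Var(X_t) = (7/5)^2 * (1 - exp(-2*2/5 t)) / (2 * 2/5) = 49/20 - 49*exp(-4*t/5)/20.
As t -> infinity, exp(-2*2/5 t) -> 0, so the stationary variance is sigma^2 / (2 theta) = 49/20.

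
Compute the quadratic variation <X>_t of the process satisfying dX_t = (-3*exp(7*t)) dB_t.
<X>_t = 9*exp(14*t)/14 - 9/14

For an Itô process dX_t = a(t) dt + b(t) dB_t, the quadratic variation is <X>_t = int_0^t b(s)^2 ds (the drift term does not contribute). Here b(s) = -3*exp(7*s), so
  b(s)^2 = 9*exp(14*s).
Integrating from 0 to t:
  <X>_t = int_0^t (9*exp(14*s)) ds = 9*exp(14*t)/14 - 9/14.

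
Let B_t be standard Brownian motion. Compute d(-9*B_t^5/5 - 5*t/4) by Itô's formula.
d(-9*B_t^5/5 - 5*t/4) = (-18*B_t^3 - 5/4) dt + (-9*B_t^4) dB_t

Itô's formula for f(t, x): d f(t, B_t) = (f_t + (1/2) f_xx) dt + f_x dB_t. Compute partials of f(t, x) = -5*t/4 - 9*x^5/5:
  f_t(t,x)  = -5/4
  f_x(t,x)  = -9*x^4
  f_xx(t,x) = -36*x^3
Assemble drift = f_t + (1/2) f_xx = -18*x^3 - 5/4 and diffusion = f_x = -9*x^4. Substituting x = B_t:
  d(-9*B_t^5/5 - 5*t/4) = (-18*B_t^3 - 5/4) dt + (-9*B_t^4) dB_t.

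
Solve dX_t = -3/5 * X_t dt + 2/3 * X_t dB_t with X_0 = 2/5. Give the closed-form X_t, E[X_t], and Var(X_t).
X_t = 2/5 * exp((-37/45) t + (2/3) B_t); E[X_t] = 2*exp(-3*t/5)/5; Var(X_t) = (4*exp(4*t/9) - 4)*exp(-6*t/5)/25

For GBM dX = mu X dt + sigma X dB with X_0 = x_0, apply Itô to Y = log X: dY = (mu - sigma^2/2) dt + sigma dB, so Y_t = log(x_0) + (mu - sigma^2/2) t + sigma B_t and hence X_t = x_0 * exp((mu - sigma^2/2) t + sigma B_t).
With mu = -3/5, sigma = 2/3, x_0 = 2/5, this gives:
  X_t = 2/5 * exp((-37/45) * t + (2/3) * B_t).
Since sigma*B_t ~ Normal(0, sigma^2 t), E[exp(sigma*B_t)] = exp(sigma^2 t / 2); so E[X_t] = x_0 * exp((mu - sigma^2/2) t) * exp(sigma^2 t / 2) = x_0 * exp(mu t) = 2*exp(-3*t/5)/5.
Var(X_t) = E[X_t^2] - (E[X_t])^2 = x_0^2 * exp(2 mu t) * (exp(sigma^2 t) - 1) = (4*exp(4*t/9) - 4)*exp(-6*t/5)/25.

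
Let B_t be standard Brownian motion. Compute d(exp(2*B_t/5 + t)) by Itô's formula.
d(exp(2*B_t/5 + t)) = (27*exp(2*B_t/5 + t)/25) dt + (2*exp(2*B_t/5 + t)/5) dB_t

Itô's formula for f(t, x): d f(t, B_t) = (f_t + (1/2) f_xx) dt + f_x dB_t. Compute partials of f(t, x) = exp(t + 2*x/5):
  f_t(t,x)  = exp(t + 2*x/5)
  f_x(t,x)  = 2*exp(t + 2*x/5)/5
  f_xx(t,x) = 4*exp(t + 2*x/5)/25
Assemble drift = f_t + (1/2) f_xx = 27*exp(t + 2*x/5)/25 and diffusion = f_x = 2*exp(t + 2*x/5)/5. Substituting x = B_t:
  d(exp(2*B_t/5 + t)) = (27*exp(2*B_t/5 + t)/25) dt + (2*exp(2*B_t/5 + t)/5) dB_t.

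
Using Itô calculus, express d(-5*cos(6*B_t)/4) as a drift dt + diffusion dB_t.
d(-5*cos(6*B_t)/4) = (45*cos(6*B_t)/2) dt + (15*sin(6*B_t)/2) dB_t

Itô's formula for f(B_t) gives d f(B_t) = f'(B_t) dB_t + (1/2) f''(B_t) dt. Compute derivatives of f(x) = -5*cos(6*x)/4:
  f'(x)  = 15*sin(6*x)/2
  f''(x) = 45*cos(6*x)
Substitute x = B_t and multiply the f'' term by 1/2:
  drift     = (1/2) * (45*cos(6*x)) evaluated at B_t = 45*cos(6*B_t)/2
  diffusion = (15*sin(6*x)/2) evaluated at B_t = 15*sin(6*B_t)/2
Therefore d(-5*cos(6*B_t)/4) = (45*cos(6*B_t)/2) dt + (15*sin(6*B_t)/2) dB_t.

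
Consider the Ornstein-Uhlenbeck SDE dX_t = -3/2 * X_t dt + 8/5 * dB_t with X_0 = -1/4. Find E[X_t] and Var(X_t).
E[X_t] = -exp(-3*t/2)/4; Var(X_t) = 64/75 - 64*exp(-3*t)/75

The OU SDE dX = -theta X dt + sigma dB admits the integrating factor exp(theta t): d(exp(theta t) X_t) = sigma exp(theta t) dB_t. Integrating from 0 to t:
  X_t = x_0 * exp(-theta t) + sigma * int_0^t exp(-theta (t-s)) dB_s.
The Itô integral has mean 0 and (by the Itô isometry) variance sigma^2 * int_0^t exp(-2 theta (t - s)) ds = sigma^2 * (1 - exp(-2 theta t)) / (2 theta).
With theta = 3/2, sigma = 8/5, x_0 = -1/4:
  E[X_t] = -1/4 * exp(-3/2 t) = -exp(-3*t/2)/4
  Var(X_t) = (8/5)^2 * (1 - exp(-2*3/2 t)) / (2 * 3/2) = 64/75 - 64*exp(-3*t)/75.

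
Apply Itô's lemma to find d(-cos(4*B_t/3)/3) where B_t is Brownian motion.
d(-cos(4*B_t/3)/3) = (8*cos(4*B_t/3)/27) dt + (4*sin(4*B_t/3)/9) dB_t

Itô's formula for f(B_t) gives d f(B_t) = f'(B_t) dB_t + (1/2) f''(B_t) dt. Compute derivatives of f(x) = -cos(4*x/3)/3:
  f'(x)  = 4*sin(4*x/3)/9
  f''(x) = 16*cos(4*x/3)/27
Substitute x = B_t and multiply the f'' term by 1/2:
  drift     = (1/2) * (16*cos(4*x/3)/27) evaluated at B_t = 8*cos(4*B_t/3)/27
  diffusion = (4*sin(4*x/3)/9) evaluated at B_t = 4*sin(4*B_t/3)/9
Therefore d(-cos(4*B_t/3)/3) = (8*cos(4*B_t/3)/27) dt + (4*sin(4*B_t/3)/9) dB_t.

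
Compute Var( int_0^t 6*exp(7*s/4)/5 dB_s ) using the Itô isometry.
Var = 72*exp(7*t/2)/175 - 72/175

The Itô integral of a deterministic integrand f(s) has mean 0 because each increment f(s) * (B_{s+ds} - B_s) has mean 0. By the Itô isometry:
  Var( int_0^t f(s) dB_s ) = E[ (int_0^t f(s) dB_s)^2 ] = int_0^t f(s)^2 ds.
Here f(s) = 6*exp(7*s/4)/5, so f(s)^2 = 36*exp(7*s/2)/25. Integrate:
  int_0^t (36*exp(7*s/2)/25) ds = 72*exp(7*t/2)/175 - 72/175.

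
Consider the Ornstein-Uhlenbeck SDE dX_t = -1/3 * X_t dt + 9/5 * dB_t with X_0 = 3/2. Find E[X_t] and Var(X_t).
E[X_t] = 3*exp(-t/3)/2; Var(X_t) = 243/50 - 243*exp(-2*t/3)/50

The OU SDE dX = -theta X dt + sigma dB admits the integrating factor exp(theta t): d(exp(theta t) X_t) = sigma exp(theta t) dB_t. Integrating from 0 to t:
  X_t = x_0 * exp(-theta t) + sigma * int_0^t exp(-theta (t-s)) dB_s.
The Itô integral has mean 0 and (by the Itô isometry) variance sigma^2 * int_0^t exp(-2 theta (t - s)) ds = sigma^2 * (1 - exp(-2 theta t)) / (2 theta).
With theta = 1/3, sigma = 9/5, x_0 = 3/2:
  E[X_t] = 3/2 * exp(-1/3 t) = 3*exp(-t/3)/2
  Var(X_t) = (9/5)^2 * (1 - exp(-2*1/3 t)) / (2 * 1/3) = 243/50 - 243*exp(-2*t/3)/50.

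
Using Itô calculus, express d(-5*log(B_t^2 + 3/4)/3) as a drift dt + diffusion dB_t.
d(-5*log(B_t^2 + 3/4)/3) = (20*(4*B_t^2 - 3)/(3*(4*B_t^2 + 3)^2)) dt + (-40*B_t/(12*B_t^2 + 9)) dB_t

Itô's formula for f(B_t) gives d f(B_t) = f'(B_t) dB_t + (1/2) f''(B_t) dt. Compute derivatives of f(x) = -5*log(x^2 + 3/4)/3:
  f'(x)  = -40*x/(12*x^2 + 9)
  f''(x) = 40*(4*x^2 - 3)/(3*(4*x^2 + 3)^2)
Substitute x = B_t and multiply the f'' term by 1/2:
  drift     = (1/2) * (40*(4*x^2 - 3)/(3*(4*x^2 + 3)^2)) evaluated at B_t = 20*(4*B_t^2 - 3)/(3*(4*B_t^2 + 3)^2)
  diffusion = (-40*x/(12*x^2 + 9)) evaluated at B_t = -40*B_t/(12*B_t^2 + 9)
Therefore d(-5*log(B_t^2 + 3/4)/3) = (20*(4*B_t^2 - 3)/(3*(4*B_t^2 + 3)^2)) dt + (-40*B_t/(12*B_t^2 + 9)) dB_t.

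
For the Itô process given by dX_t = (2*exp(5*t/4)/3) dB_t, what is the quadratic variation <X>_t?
<X>_t = 8*exp(5*t/2)/45 - 8/45

For an Itô process dX_t = a(t) dt + b(t) dB_t, the quadratic variation is <X>_t = int_0^t b(s)^2 ds (the drift term does not contribute). Here b(s) = 2*exp(5*s/4)/3, so
  b(s)^2 = 4*exp(5*s/2)/9.
Integrating from 0 to t:
  <X>_t = int_0^t (4*exp(5*s/2)/9) ds = 8*exp(5*t/2)/45 - 8/45.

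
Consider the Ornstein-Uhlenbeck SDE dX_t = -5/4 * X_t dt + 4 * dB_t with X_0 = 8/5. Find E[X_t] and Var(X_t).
E[X_t] = 8*exp(-5*t/4)/5; Var(X_t) = 32/5 - 32*exp(-5*t/2)/5

The OU SDE dX = -theta X dt + sigma dB admits the integrating factor exp(theta t): d(exp(theta t) X_t) = sigma exp(theta t) dB_t. Integrating from 0 to t:
  X_t = x_0 * exp(-theta t) + sigma * int_0^t exp(-theta (t-s)) dB_s.
The Itô integral has mean 0 and (by the Itô isometry) variance sigma^2 * int_0^t exp(-2 theta (t - s)) ds = sigma^2 * (1 - exp(-2 theta t)) / (2 theta).
With theta = 5/4, sigma = 4, x_0 = 8/5:
  E[X_t] = 8/5 * exp(-5/4 t) = 8*exp(-5*t/4)/5
  Var(X_t) = (4)^2 * (1 - exp(-2*5/4 t)) / (2 * 5/4) = 32/5 - 32*exp(-5*t/2)/5.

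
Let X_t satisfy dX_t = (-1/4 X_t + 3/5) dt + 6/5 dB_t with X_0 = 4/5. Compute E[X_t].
E[X_t] = 12/5 - 8*exp(-t/4)/5

Taking expectations and using E[dB_t] = 0, the mean m(t) = E[X_t] satisfies the ODE m'(t) = a m(t) + b with m(0) = x_0. With a = -1/4, b = 3/5, x_0 = 4/5, the solution is
  m(t) = x_0 * exp(a t) + (b/a) * (exp(a t) - 1)
       = (4/5) * exp((-1/4) t) + ((3/5)/(-1/4)) * (exp((-1/4) t) - 1)
       = 12/5 - 8*exp(-t/4)/5.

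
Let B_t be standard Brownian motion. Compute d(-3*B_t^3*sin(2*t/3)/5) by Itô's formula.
d(-3*B_t^3*sin(2*t/3)/5) = (-B_t*(2*B_t^2*cos(2*t/3) + 9*sin(2*t/3))/5) dt + (-9*B_t^2*sin(2*t/3)/5) dB_t

Itô's formula for f(t, x): d f(t, B_t) = (f_t + (1/2) f_xx) dt + f_x dB_t. Compute partials of f(t, x) = -3*x^3*sin(2*t/3)/5:
  f_t(t,x)  = -2*x^3*cos(2*t/3)/5
  f_x(t,x)  = -9*x^2*sin(2*t/3)/5
  f_xx(t,x) = -18*x*sin(2*t/3)/5
Assemble drift = f_t + (1/2) f_xx = -x*(2*x^2*cos(2*t/3) + 9*sin(2*t/3))/5 and diffusion = f_x = -9*x^2*sin(2*t/3)/5. Substituting x = B_t:
  d(-3*B_t^3*sin(2*t/3)/5) = (-B_t*(2*B_t^2*cos(2*t/3) + 9*sin(2*t/3))/5) dt + (-9*B_t^2*sin(2*t/3)/5) dB_t.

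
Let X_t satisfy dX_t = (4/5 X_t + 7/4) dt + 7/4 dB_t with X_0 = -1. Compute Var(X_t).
Var(X_t) = 245*exp(8*t/5)/128 - 245/128

The variance V(t) = Var(X_t) satisfies V'(t) = 2 a V(t) + c^2 with V(0) = 0 (drift coefficient is linear in X, diffusion is constant). With a = 4/5, c = 7/4, the solution is
  V(t) = (c^2 / (2 a)) * (exp(2 a t) - 1)
       = ((7/4)^2 / (2*(4/5))) * (exp((8/5) t) - 1)
       = 245*exp(8*t/5)/128 - 245/128.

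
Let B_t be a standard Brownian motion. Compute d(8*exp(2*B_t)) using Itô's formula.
d(8*exp(2*B_t)) = (16*exp(2*B_t)) dt + (16*exp(2*B_t)) dB_t

Itô's formula for f(B_t) gives d f(B_t) = f'(B_t) dB_t + (1/2) f''(B_t) dt. Compute derivatives of f(x) = 8*exp(2*x):
  f'(x)  = 16*exp(2*x)
  f''(x) = 32*exp(2*x)
Substitute x = B_t and multiply the f'' term by 1/2:
  drift     = (1/2) * (32*exp(2*x)) evaluated at B_t = 16*exp(2*B_t)
  diffusion = (16*exp(2*x)) evaluated at B_t = 16*exp(2*B_t)
Therefore d(8*exp(2*B_t)) = (16*exp(2*B_t)) dt + (16*exp(2*B_t)) dB_t.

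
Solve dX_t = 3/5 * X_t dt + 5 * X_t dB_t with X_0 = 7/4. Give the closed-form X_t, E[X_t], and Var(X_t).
X_t = 7/4 * exp((-119/10) t + (5) B_t); E[X_t] = 7*exp(3*t/5)/4; Var(X_t) = 49*(exp(25*t) - 1)*exp(6*t/5)/16

For GBM dX = mu X dt + sigma X dB with X_0 = x_0, apply Itô to Y = log X: dY = (mu - sigma^2/2) dt + sigma dB, so Y_t = log(x_0) + (mu - sigma^2/2) t + sigma B_t and hence X_t = x_0 * exp((mu - sigma^2/2) t + sigma B_t).
With mu = 3/5, sigma = 5, x_0 = 7/4, this gives:
  X_t = 7/4 * exp((-119/10) * t + (5) * B_t).
Since sigma*B_t ~ Normal(0, sigma^2 t), E[exp(sigma*B_t)] = exp(sigma^2 t / 2); so E[X_t] = x_0 * exp((mu - sigma^2/2) t) * exp(sigma^2 t / 2) = x_0 * exp(mu t) = 7*exp(3*t/5)/4.
Var(X_t) = E[X_t^2] - (E[X_t])^2 = x_0^2 * exp(2 mu t) * (exp(sigma^2 t) - 1) = 49*(exp(25*t) - 1)*exp(6*t/5)/16.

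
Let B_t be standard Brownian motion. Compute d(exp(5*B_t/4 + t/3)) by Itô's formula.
d(exp(5*B_t/4 + t/3)) = (107*exp(5*B_t/4 + t/3)/96) dt + (5*exp(5*B_t/4 + t/3)/4) dB_t

Itô's formula for f(t, x): d f(t, B_t) = (f_t + (1/2) f_xx) dt + f_x dB_t. Compute partials of f(t, x) = exp(t/3 + 5*x/4):
  f_t(t,x)  = exp(t/3 + 5*x/4)/3
  f_x(t,x)  = 5*exp(t/3 + 5*x/4)/4
  f_xx(t,x) = 25*exp(t/3 + 5*x/4)/16
Assemble drift = f_t + (1/2) f_xx = 107*exp(t/3 + 5*x/4)/96 and diffusion = f_x = 5*exp(t/3 + 5*x/4)/4. Substituting x = B_t:
  d(exp(5*B_t/4 + t/3)) = (107*exp(5*B_t/4 + t/3)/96) dt + (5*exp(5*B_t/4 + t/3)/4) dB_t.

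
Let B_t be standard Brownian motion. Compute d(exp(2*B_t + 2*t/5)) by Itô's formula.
d(exp(2*B_t + 2*t/5)) = (12*exp(2*B_t + 2*t/5)/5) dt + (2*exp(2*B_t + 2*t/5)) dB_t

Itô's formula for f(t, x): d f(t, B_t) = (f_t + (1/2) f_xx) dt + f_x dB_t. Compute partials of f(t, x) = exp(2*t/5 + 2*x):
  f_t(t,x)  = 2*exp(2*t/5 + 2*x)/5
  f_x(t,x)  = 2*exp(2*t/5 + 2*x)
  f_xx(t,x) = 4*exp(2*t/5 + 2*x)
Assemble drift = f_t + (1/2) f_xx = 12*exp(2*t/5 + 2*x)/5 and diffusion = f_x = 2*exp(2*t/5 + 2*x). Substituting x = B_t:
  d(exp(2*B_t + 2*t/5)) = (12*exp(2*B_t + 2*t/5)/5) dt + (2*exp(2*B_t + 2*t/5)) dB_t.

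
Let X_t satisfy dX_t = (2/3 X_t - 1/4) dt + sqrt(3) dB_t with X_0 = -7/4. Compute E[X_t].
E[X_t] = 3/8 - 17*exp(2*t/3)/8

Taking expectations and using E[dB_t] = 0, the mean m(t) = E[X_t] satisfies the ODE m'(t) = a m(t) + b with m(0) = x_0. With a = 2/3, b = -1/4, x_0 = -7/4, the solution is
  m(t) = x_0 * exp(a t) + (b/a) * (exp(a t) - 1)
       = (-7/4) * exp((2/3) t) + ((-1/4)/(2/3)) * (exp((2/3) t) - 1)
       = 3/8 - 17*exp(2*t/3)/8.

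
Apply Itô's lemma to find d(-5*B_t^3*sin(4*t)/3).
d(-5*B_t^3*sin(4*t)/3) = (-5*B_t*(4*B_t^2*cos(4*t)/3 + sin(4*t))) dt + (-5*B_t^2*sin(4*t)) dB_t

Itô's formula for f(t, x): d f(t, B_t) = (f_t + (1/2) f_xx) dt + f_x dB_t. Compute partials of f(t, x) = -5*x^3*sin(4*t)/3:
  f_t(t,x)  = -20*x^3*cos(4*t)/3
  f_x(t,x)  = -5*x^2*sin(4*t)
  f_xx(t,x) = -10*x*sin(4*t)
Assemble drift = f_t + (1/2) f_xx = -5*x*(4*x^2*cos(4*t)/3 + sin(4*t)) and diffusion = f_x = -5*x^2*sin(4*t). Substituting x = B_t:
  d(-5*B_t^3*sin(4*t)/3) = (-5*B_t*(4*B_t^2*cos(4*t)/3 + sin(4*t))) dt + (-5*B_t^2*sin(4*t)) dB_t.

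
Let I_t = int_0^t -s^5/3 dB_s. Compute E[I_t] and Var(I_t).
E[I_t] = 0; Var(I_t) = t^11/99

The Itô integral of a deterministic integrand f(s) has mean 0 because each increment f(s) * (B_{s+ds} - B_s) has mean 0. By the Itô isometry:
  Var( int_0^t f(s) dB_s ) = E[ (int_0^t f(s) dB_s)^2 ] = int_0^t f(s)^2 ds.
Here f(s) = -s^5/3, so f(s)^2 = s^10/9. Integrate:
  int_0^t (s^10/9) ds = t^11/99.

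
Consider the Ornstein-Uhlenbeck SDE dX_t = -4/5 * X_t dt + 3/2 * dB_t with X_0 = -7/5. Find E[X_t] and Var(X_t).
E[X_t] = -7*exp(-4*t/5)/5; Var(X_t) = 45/32 - 45*exp(-8*t/5)/32

The OU SDE dX = -theta X dt + sigma dB admits the integrating factor exp(theta t): d(exp(theta t) X_t) = sigma exp(theta t) dB_t. Integrating from 0 to t:
  X_t = x_0 * exp(-theta t) + sigma * int_0^t exp(-theta (t-s)) dB_s.
The Itô integral has mean 0 and (by the Itô isometry) variance sigma^2 * int_0^t exp(-2 theta (t - s)) ds = sigma^2 * (1 - exp(-2 theta t)) / (2 theta).
With theta = 4/5, sigma = 3/2, x_0 = -7/5:
  E[X_t] = -7/5 * exp(-4/5 t) = -7*exp(-4*t/5)/5
  Var(X_t) = (3/2)^2 * (1 - exp(-2*4/5 t)) / (2 * 4/5) = 45/32 - 45*exp(-8*t/5)/32.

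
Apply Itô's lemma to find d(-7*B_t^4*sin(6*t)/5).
d(-7*B_t^4*sin(6*t)/5) = (-42*B_t^2*(B_t^2*cos(6*t) + sin(6*t))/5) dt + (-28*B_t^3*sin(6*t)/5) dB_t

Itô's formula for f(t, x): d f(t, B_t) = (f_t + (1/2) f_xx) dt + f_x dB_t. Compute partials of f(t, x) = -7*x^4*sin(6*t)/5:
  f_t(t,x)  = -42*x^4*cos(6*t)/5
  f_x(t,x)  = -28*x^3*sin(6*t)/5
  f_xx(t,x) = -84*x^2*sin(6*t)/5
Assemble drift = f_t + (1/2) f_xx = -42*x^2*(x^2*cos(6*t) + sin(6*t))/5 and diffusion = f_x = -28*x^3*sin(6*t)/5. Substituting x = B_t:
  d(-7*B_t^4*sin(6*t)/5) = (-42*B_t^2*(B_t^2*cos(6*t) + sin(6*t))/5) dt + (-28*B_t^3*sin(6*t)/5) dB_t.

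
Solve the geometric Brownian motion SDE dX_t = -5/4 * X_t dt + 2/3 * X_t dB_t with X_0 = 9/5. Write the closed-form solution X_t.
X_t = 9/5 * exp((-53/36) * t + (2/3) * B_t)

For GBM dX = mu X dt + sigma X dB with X_0 = x_0, apply Itô to Y = log X: dY = (mu - sigma^2/2) dt + sigma dB, so Y_t = log(x_0) + (mu - sigma^2/2) t + sigma B_t and hence X_t = x_0 * exp((mu - sigma^2/2) t + sigma B_t).
With mu = -5/4, sigma = 2/3, x_0 = 9/5, this gives:
  X_t = 9/5 * exp((-53/36) * t + (2/3) * B_t).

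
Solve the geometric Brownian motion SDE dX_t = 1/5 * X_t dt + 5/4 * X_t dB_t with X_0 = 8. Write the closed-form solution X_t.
X_t = 8 * exp((-93/160) * t + (5/4) * B_t)

For GBM dX = mu X dt + sigma X dB with X_0 = x_0, apply Itô to Y = log X: dY = (mu - sigma^2/2) dt + sigma dB, so Y_t = log(x_0) + (mu - sigma^2/2) t + sigma B_t and hence X_t = x_0 * exp((mu - sigma^2/2) t + sigma B_t).
With mu = 1/5, sigma = 5/4, x_0 = 8, this gives:
  X_t = 8 * exp((-93/160) * t + (5/4) * B_t).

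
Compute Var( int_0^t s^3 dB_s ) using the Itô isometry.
Var = t^7/7

The Itô integral of a deterministic integrand f(s) has mean 0 because each increment f(s) * (B_{s+ds} - B_s) has mean 0. By the Itô isometry:
  Var( int_0^t f(s) dB_s ) = E[ (int_0^t f(s) dB_s)^2 ] = int_0^t f(s)^2 ds.
Here f(s) = s^3, so f(s)^2 = s^6. Integrate:
  int_0^t (s^6) ds = t^7/7.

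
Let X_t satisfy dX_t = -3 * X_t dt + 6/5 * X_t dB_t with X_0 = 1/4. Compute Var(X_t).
Var(X_t) = (exp(36*t/25) - 1)*exp(-6*t)/16

For GBM dX = mu X dt + sigma X dB with X_0 = x_0, apply Itô to Y = log X: dY = (mu - sigma^2/2) dt + sigma dB, so Y_t = log(x_0) + (mu - sigma^2/2) t + sigma B_t and hence X_t = x_0 * exp((mu - sigma^2/2) t + sigma B_t).
With mu = -3, sigma = 6/5, x_0 = 1/4, this gives:
  X_t = 1/4 * exp((-93/25) * t + (6/5) * B_t).
Since sigma*B_t ~ Normal(0, sigma^2 t), E[exp(sigma*B_t)] = exp(sigma^2 t / 2); so E[X_t] = x_0 * exp((mu - sigma^2/2) t) * exp(sigma^2 t / 2) = x_0 * exp(mu t) = exp(-3*t)/4.
Var(X_t) = E[X_t^2] - (E[X_t])^2 = x_0^2 * exp(2 mu t) * (exp(sigma^2 t) - 1) = (exp(36*t/25) - 1)*exp(-6*t)/16.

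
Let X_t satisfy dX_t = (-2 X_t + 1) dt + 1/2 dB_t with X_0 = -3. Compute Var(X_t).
Var(X_t) = 1/16 - exp(-4*t)/16

The variance V(t) = Var(X_t) satisfies V'(t) = 2 a V(t) + c^2 with V(0) = 0 (drift coefficient is linear in X, diffusion is constant). With a = -2, c = 1/2, the solution is
  V(t) = (c^2 / (2 a)) * (exp(2 a t) - 1)
       = ((1/2)^2 / (2*(-2))) * (exp((-4) t) - 1)
       = 1/16 - exp(-4*t)/16.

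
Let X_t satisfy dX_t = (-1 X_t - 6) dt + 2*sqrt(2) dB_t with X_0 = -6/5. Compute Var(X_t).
Var(X_t) = 4 - 4*exp(-2*t)

The variance V(t) = Var(X_t) satisfies V'(t) = 2 a V(t) + c^2 with V(0) = 0 (drift coefficient is linear in X, diffusion is constant). With a = -1, c = 2*sqrt(2), the solution is
  V(t) = (c^2 / (2 a)) * (exp(2 a t) - 1)
       = ((2*sqrt(2))^2 / (2*(-1))) * (exp((-2) t) - 1)
       = 4 - 4*exp(-2*t).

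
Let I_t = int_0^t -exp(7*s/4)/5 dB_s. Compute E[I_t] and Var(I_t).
E[I_t] = 0; Var(I_t) = 2*exp(7*t/2)/175 - 2/175

The Itô integral of a deterministic integrand f(s) has mean 0 because each increment f(s) * (B_{s+ds} - B_s) has mean 0. By the Itô isometry:
  Var( int_0^t f(s) dB_s ) = E[ (int_0^t f(s) dB_s)^2 ] = int_0^t f(s)^2 ds.
Here f(s) = -exp(7*s/4)/5, so f(s)^2 = exp(7*s/2)/25. Integrate:
  int_0^t (exp(7*s/2)/25) ds = 2*exp(7*t/2)/175 - 2/175.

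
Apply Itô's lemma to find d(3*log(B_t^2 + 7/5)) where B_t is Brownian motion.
d(3*log(B_t^2 + 7/5)) = (15*(7 - 5*B_t^2)/(5*B_t^2 + 7)^2) dt + (30*B_t/(5*B_t^2 + 7)) dB_t

Itô's formula for f(B_t) gives d f(B_t) = f'(B_t) dB_t + (1/2) f''(B_t) dt. Compute derivatives of f(x) = 3*log(x^2 + 7/5):
  f'(x)  = 30*x/(5*x^2 + 7)
  f''(x) = 30*(7 - 5*x^2)/(5*x^2 + 7)^2
Substitute x = B_t and multiply the f'' term by 1/2:
  drift     = (1/2) * (30*(7 - 5*x^2)/(5*x^2 + 7)^2) evaluated at B_t = 15*(7 - 5*B_t^2)/(5*B_t^2 + 7)^2
  diffusion = (30*x/(5*x^2 + 7)) evaluated at B_t = 30*B_t/(5*B_t^2 + 7)
Therefore d(3*log(B_t^2 + 7/5)) = (15*(7 - 5*B_t^2)/(5*B_t^2 + 7)^2) dt + (30*B_t/(5*B_t^2 + 7)) dB_t.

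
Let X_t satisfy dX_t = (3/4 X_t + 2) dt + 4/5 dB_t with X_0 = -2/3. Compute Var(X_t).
Var(X_t) = 32*exp(3*t/2)/75 - 32/75

The variance V(t) = Var(X_t) satisfies V'(t) = 2 a V(t) + c^2 with V(0) = 0 (drift coefficient is linear in X, diffusion is constant). With a = 3/4, c = 4/5, the solution is
  V(t) = (c^2 / (2 a)) * (exp(2 a t) - 1)
       = ((4/5)^2 / (2*(3/4))) * (exp((3/2) t) - 1)
       = 32*exp(3*t/2)/75 - 32/75.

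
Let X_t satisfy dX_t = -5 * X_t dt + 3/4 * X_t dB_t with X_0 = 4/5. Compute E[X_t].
E[X_t] = 4*exp(-5*t)/5

For GBM dX = mu X dt + sigma X dB with X_0 = x_0, apply Itô to Y = log X: dY = (mu - sigma^2/2) dt + sigma dB, so Y_t = log(x_0) + (mu - sigma^2/2) t + sigma B_t and hence X_t = x_0 * exp((mu - sigma^2/2) t + sigma B_t).
With mu = -5, sigma = 3/4, x_0 = 4/5, this gives:
  X_t = 4/5 * exp((-169/32) * t + (3/4) * B_t).
Since sigma*B_t ~ Normal(0, sigma^2 t), E[exp(sigma*B_t)] = exp(sigma^2 t / 2); so E[X_t] = x_0 * exp((mu - sigma^2/2) t) * exp(sigma^2 t / 2) = x_0 * exp(mu t) = 4*exp(-5*t)/5.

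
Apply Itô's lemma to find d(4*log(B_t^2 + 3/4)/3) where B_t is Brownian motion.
d(4*log(B_t^2 + 3/4)/3) = (16*(3 - 4*B_t^2)/(3*(4*B_t^2 + 3)^2)) dt + (32*B_t/(3*(4*B_t^2 + 3))) dB_t

Itô's formula for f(B_t) gives d f(B_t) = f'(B_t) dB_t + (1/2) f''(B_t) dt. Compute derivatives of f(x) = 4*log(x^2 + 3/4)/3:
  f'(x)  = 32*x/(3*(4*x^2 + 3))
  f''(x) = 32*(3 - 4*x^2)/(3*(4*x^2 + 3)^2)
Substitute x = B_t and multiply the f'' term by 1/2:
  drift     = (1/2) * (32*(3 - 4*x^2)/(3*(4*x^2 + 3)^2)) evaluated at B_t = 16*(3 - 4*B_t^2)/(3*(4*B_t^2 + 3)^2)
  diffusion = (32*x/(3*(4*x^2 + 3))) evaluated at B_t = 32*B_t/(3*(4*B_t^2 + 3))
Therefore d(4*log(B_t^2 + 3/4)/3) = (16*(3 - 4*B_t^2)/(3*(4*B_t^2 + 3)^2)) dt + (32*B_t/(3*(4*B_t^2 + 3))) dB_t.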